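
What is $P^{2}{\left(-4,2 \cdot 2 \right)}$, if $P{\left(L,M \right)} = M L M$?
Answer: $4096$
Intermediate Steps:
$P{\left(L,M \right)} = L M^{2}$
$P^{2}{\left(-4,2 \cdot 2 \right)} = \left(- 4 \left(2 \cdot 2\right)^{2}\right)^{2} = \left(- 4 \cdot 4^{2}\right)^{2} = \left(\left(-4\right) 16\right)^{2} = \left(-64\right)^{2} = 4096$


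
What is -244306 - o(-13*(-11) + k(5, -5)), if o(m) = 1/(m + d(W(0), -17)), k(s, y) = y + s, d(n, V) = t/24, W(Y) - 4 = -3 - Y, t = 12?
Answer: -70115824/287 ≈ -2.4431e+5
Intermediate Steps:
W(Y) = 1 - Y (W(Y) = 4 + (-3 - Y) = 1 - Y)
d(n, V) = 1/2 (d(n, V) = 12/24 = 12*(1/24) = 1/2)
k(s, y) = s + y
o(m) = 1/(1/2 + m) (o(m) = 1/(m + 1/2) = 1/(1/2 + m))
-244306 - o(-13*(-11) + k(5, -5)) = -244306 - 2/(1 + 2*(-13*(-11) + (5 - 5))) = -244306 - 2/(1 + 2*(143 + 0)) = -244306 - 2/(1 + 2*143) = -244306 - 2/(1 + 286) = -244306 - 2/287 = -70115824/287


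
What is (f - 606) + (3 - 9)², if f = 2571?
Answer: 2001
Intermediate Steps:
(f - 606) + (3 - 9)² = (2571 - 606) + (3 - 9)² = 1965 + (-6)² = 1965 + 36 = 2001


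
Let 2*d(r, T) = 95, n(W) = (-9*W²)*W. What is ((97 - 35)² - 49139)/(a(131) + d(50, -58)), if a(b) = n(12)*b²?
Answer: 90590/533775649 ≈ 0.00016972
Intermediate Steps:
n(W) = -9*W³
d(r, T) = 95/2 (d(r, T) = (½)*95 = 95/2)
a(b) = -15552*b² (a(b) = (-9*12³)*b² = (-9*1728)*b² = -15552*b²)
((97 - 35)² - 49139)/(a(131) + d(50, -58)) = ((97 - 35)² - 49139)/(-15552*131² + 95/2) = (62² - 49139)/(-15552*17161 + 95/2) = (3844 - 49139)/(-266887872 + 95/2) = -45295/(-533775649/2) = -45295*(-2/533775649) = 90590/533775649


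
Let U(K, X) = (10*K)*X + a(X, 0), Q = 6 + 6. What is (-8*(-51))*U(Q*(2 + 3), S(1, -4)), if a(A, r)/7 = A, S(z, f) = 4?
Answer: 990624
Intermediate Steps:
Q = 12
a(A, r) = 7*A
U(K, X) = 7*X + 10*K*X (U(K, X) = (10*K)*X + 7*X = 10*K*X + 7*X = 7*X + 10*K*X)
(-8*(-51))*U(Q*(2 + 3), S(1, -4)) = (-8*(-51))*(4*(7 + 10*(12*(2 + 3)))) = 408*(4*(7 + 10*(12*5))) = 408*(4*(7 + 10*60)) = 408*(4*(7 + 600)) = 408*(4*607) = 408*2428 = 990624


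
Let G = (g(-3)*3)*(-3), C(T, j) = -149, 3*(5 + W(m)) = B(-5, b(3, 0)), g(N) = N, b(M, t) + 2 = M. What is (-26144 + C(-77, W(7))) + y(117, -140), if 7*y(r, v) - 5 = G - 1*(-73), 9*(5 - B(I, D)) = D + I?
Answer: -26278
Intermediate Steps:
b(M, t) = -2 + M
B(I, D) = 5 - D/9 - I/9 (B(I, D) = 5 - (D + I)/9 = 5 + (-D/9 - I/9) = 5 - D/9 - I/9)
W(m) = -86/27 (W(m) = -5 + (5 - (-2 + 3)/9 - 1/9*(-5))/3 = -5 + (5 - 1/9*1 + 5/9)/3 = -5 + (5 - 1/9 + 5/9)/3 = -5 + (1/3)*(49/9) = -5 + 49/27 = -86/27)
G = 27 (G = -3*3*(-3) = -9*(-3) = 27)
y(r, v) = 15 (y(r, v) = 5/7 + (27 - 1*(-73))/7 = 5/7 + (27 + 73)/7 = 5/7 + (1/7)*100 = 5/7 + 100/7 = 15)
(-26144 + C(-77, W(7))) + y(117, -140) = (-26144 - 149) + 15 = -26293 + 15 = -26278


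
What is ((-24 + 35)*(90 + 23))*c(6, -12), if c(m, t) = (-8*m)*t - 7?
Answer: 707267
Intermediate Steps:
c(m, t) = -7 - 8*m*t (c(m, t) = -8*m*t - 7 = -7 - 8*m*t)
((-24 + 35)*(90 + 23))*c(6, -12) = ((-24 + 35)*(90 + 23))*(-7 - 8*6*(-12)) = (11*113)*(-7 + 576) = 1243*569 = 707267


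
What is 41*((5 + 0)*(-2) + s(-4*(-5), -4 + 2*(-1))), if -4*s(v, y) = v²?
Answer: -4510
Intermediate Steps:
s(v, y) = -v²/4
41*((5 + 0)*(-2) + s(-4*(-5), -4 + 2*(-1))) = 41*((5 + 0)*(-2) - (-4*(-5))²/4) = 41*(5*(-2) - ¼*20²) = 41*(-10 - ¼*400) = 41*(-10 - 100) = 41*(-110) = -4510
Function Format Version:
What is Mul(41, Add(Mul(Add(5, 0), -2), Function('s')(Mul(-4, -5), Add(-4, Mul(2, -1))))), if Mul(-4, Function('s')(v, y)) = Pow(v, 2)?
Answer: -4510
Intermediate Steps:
Function('s')(v, y) = Mul(Rational(-1, 4), Pow(v, 2))
Mul(41, Add(Mul(Add(5, 0), -2), Function('s')(Mul(-4, -5), Add(-4, Mul(2, -1))))) = Mul(41, Add(Mul(Add(5, 0), -2), Mul(Rational(-1, 4), Pow(Mul(-4, -5), 2)))) = Mul(41, Add(Mul(5, -2), Mul(Rational(-1, 4), Pow(20, 2)))) = Mul(41, Add(-10, Mul(Rational(-1, 4), 400))) = Mul(41, Add(-10, -100)) = Mul(41, -110) = -4510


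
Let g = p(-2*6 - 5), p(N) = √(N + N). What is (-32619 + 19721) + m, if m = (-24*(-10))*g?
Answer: -12898 + 240*I*√34 ≈ -12898.0 + 1399.4*I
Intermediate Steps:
p(N) = √2*√N (p(N) = √(2*N) = √2*√N)
g = I*√34 (g = √2*√(-2*6 - 5) = √2*√(-12 - 5) = √2*√(-17) = √2*(I*√17) = I*√34 ≈ 5.8309*I)
m = 240*I*√34 (m = (-24*(-10))*(I*√34) = 240*(I*√34) = 240*I*√34 ≈ 1399.4*I)
(-32619 + 19721) + m = (-32619 + 19721) + 240*I*√34 = -12898 + 240*I*√34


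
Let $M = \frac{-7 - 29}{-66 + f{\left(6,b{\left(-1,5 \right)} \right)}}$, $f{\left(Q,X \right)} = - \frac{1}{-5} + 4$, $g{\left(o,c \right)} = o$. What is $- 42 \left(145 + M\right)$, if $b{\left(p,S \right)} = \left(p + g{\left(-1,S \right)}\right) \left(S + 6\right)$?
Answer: $- \frac{629790}{103} \approx -6114.5$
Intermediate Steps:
$b{\left(p,S \right)} = \left(-1 + p\right) \left(6 + S\right)$ ($b{\left(p,S \right)} = \left(p - 1\right) \left(S + 6\right) = \left(-1 + p\right) \left(6 + S\right)$)
$f{\left(Q,X \right)} = \frac{21}{5}$ ($f{\left(Q,X \right)} = \left(-1\right) \left(- \frac{1}{5}\right) + 4 = \frac{1}{5} + 4 = \frac{21}{5}$)
$M = \frac{60}{103}$ ($M = \frac{-7 - 29}{-66 + \frac{21}{5}} = - \frac{36}{- \frac{309}{5}} = \left(-36\right) \left(- \frac{5}{309}\right) = \frac{60}{103} \approx 0.58252$)
$- 42 \left(145 + M\right) = - 42 \left(145 + \frac{60}{103}\right) = \left(-42\right) \frac{14995}{103} = - \frac{629790}{103}$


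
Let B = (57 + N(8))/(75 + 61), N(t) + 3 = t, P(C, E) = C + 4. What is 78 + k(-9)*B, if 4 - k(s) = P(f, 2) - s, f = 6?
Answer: 4839/68 ≈ 71.162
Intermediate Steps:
P(C, E) = 4 + C
N(t) = -3 + t
B = 31/68 (B = (57 + (-3 + 8))/(75 + 61) = (57 + 5)/136 = 62*(1/136) = 31/68 ≈ 0.45588)
k(s) = -6 + s (k(s) = 4 - ((4 + 6) - s) = 4 - (10 - s) = 4 + (-10 + s) = -6 + s)
78 + k(-9)*B = 78 + (-6 - 9)*(31/68) = 78 - 15*31/68 = 78 - 465/68 = 4839/68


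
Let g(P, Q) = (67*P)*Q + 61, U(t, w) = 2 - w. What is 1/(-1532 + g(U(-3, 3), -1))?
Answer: -1/1404 ≈ -0.00071225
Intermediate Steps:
g(P, Q) = 61 + 67*P*Q (g(P, Q) = 67*P*Q + 61 = 61 + 67*P*Q)
1/(-1532 + g(U(-3, 3), -1)) = 1/(-1532 + (61 + 67*(2 - 1*3)*(-1))) = 1/(-1532 + (61 + 67*(2 - 3)*(-1))) = 1/(-1532 + (61 + 67*(-1)*(-1))) = 1/(-1532 + (61 + 67)) = 1/(-1532 + 128) = 1/(-1404) = -1/1404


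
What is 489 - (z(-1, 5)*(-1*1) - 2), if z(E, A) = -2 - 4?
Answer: 485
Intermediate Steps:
z(E, A) = -6
489 - (z(-1, 5)*(-1*1) - 2) = 489 - (-(-6) - 2) = 489 - (-6*(-1) - 2) = 489 - (6 - 2) = 489 - 1*4 = 489 - 4 = 485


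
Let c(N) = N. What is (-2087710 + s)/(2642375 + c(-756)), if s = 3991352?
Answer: 1903642/2641619 ≈ 0.72063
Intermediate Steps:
(-2087710 + s)/(2642375 + c(-756)) = (-2087710 + 3991352)/(2642375 - 756) = 1903642/2641619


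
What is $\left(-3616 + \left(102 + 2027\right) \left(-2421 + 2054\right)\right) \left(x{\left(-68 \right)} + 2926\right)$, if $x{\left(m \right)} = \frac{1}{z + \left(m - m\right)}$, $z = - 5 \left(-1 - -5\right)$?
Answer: $- \frac{45935015721}{20} \approx -2.2968 \cdot 10^{9}$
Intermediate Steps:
$z = -20$ ($z = - 5 \left(-1 + 5\right) = \left(-5\right) 4 = -20$)
$x{\left(m \right)} = - \frac{1}{20}$ ($x{\left(m \right)} = \frac{1}{-20 + \left(m - m\right)} = \frac{1}{-20 + 0} = \frac{1}{-20} = - \frac{1}{20}$)
$\left(-3616 + \left(102 + 2027\right) \left(-2421 + 2054\right)\right) \left(x{\left(-68 \right)} + 2926\right) = \left(-3616 + \left(102 + 2027\right) \left(-2421 + 2054\right)\right) \left(- \frac{1}{20} + 2926\right) = \left(-3616 + 2129 \left(-367\right)\right) \frac{58519}{20} = \left(-3616 - 781343\right) \frac{58519}{20} = \left(-784959\right) \frac{58519}{20} = - \frac{45935015721}{20}$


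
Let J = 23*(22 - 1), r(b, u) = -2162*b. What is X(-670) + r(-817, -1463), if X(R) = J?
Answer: 1766837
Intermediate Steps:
J = 483 (J = 23*21 = 483)
X(R) = 483
X(-670) + r(-817, -1463) = 483 - 2162*(-817) = 483 + 1766354 = 1766837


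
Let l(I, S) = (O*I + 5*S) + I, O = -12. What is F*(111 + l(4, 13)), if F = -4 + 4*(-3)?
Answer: -2112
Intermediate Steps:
l(I, S) = -11*I + 5*S (l(I, S) = (-12*I + 5*S) + I = -11*I + 5*S)
F = -16 (F = -4 - 12 = -16)
F*(111 + l(4, 13)) = -16*(111 + (-11*4 + 5*13)) = -16*(111 + (-44 + 65)) = -16*(111 + 21) = -16*132 = -2112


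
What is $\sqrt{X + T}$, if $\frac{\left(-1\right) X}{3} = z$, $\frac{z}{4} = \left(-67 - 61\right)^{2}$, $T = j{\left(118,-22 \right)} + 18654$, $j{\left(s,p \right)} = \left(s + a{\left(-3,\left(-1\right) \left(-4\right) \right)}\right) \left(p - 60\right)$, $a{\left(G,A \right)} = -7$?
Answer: $12 i \sqrt{1299} \approx 432.5 i$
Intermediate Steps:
$j{\left(s,p \right)} = \left(-60 + p\right) \left(-7 + s\right)$ ($j{\left(s,p \right)} = \left(s - 7\right) \left(p - 60\right) = \left(-7 + s\right) \left(-60 + p\right) = \left(-60 + p\right) \left(-7 + s\right)$)
$T = 9552$ ($T = \left(420 - 7080 - -154 - 2596\right) + 18654 = \left(420 - 7080 + 154 - 2596\right) + 18654 = -9102 + 18654 = 9552$)
$z = 65536$ ($z = 4 \left(-67 - 61\right)^{2} = 4 \left(-128\right)^{2} = 4 \cdot 16384 = 65536$)
$X = -196608$ ($X = \left(-3\right) 65536 = -196608$)
$\sqrt{X + T} = \sqrt{-196608 + 9552} = \sqrt{-187056} = 12 i \sqrt{1299}$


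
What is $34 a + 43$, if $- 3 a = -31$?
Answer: $\frac{1183}{3} \approx 394.33$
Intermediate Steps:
$a = \frac{31}{3}$ ($a = \left(- \frac{1}{3}\right) \left(-31\right) = \frac{31}{3} \approx 10.333$)
$34 a + 43 = 34 \cdot \frac{31}{3} + 43 = \frac{1054}{3} + 43 = \frac{1183}{3}$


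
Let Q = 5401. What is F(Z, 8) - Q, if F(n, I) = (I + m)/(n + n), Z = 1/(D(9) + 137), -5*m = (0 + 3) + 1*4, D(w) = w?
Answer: -24596/5 ≈ -4919.2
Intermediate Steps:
m = -7/5 (m = -((0 + 3) + 1*4)/5 = -(3 + 4)/5 = -1/5*7 = -7/5 ≈ -1.4000)
Z = 1/146 (Z = 1/(9 + 137) = 1/146 ≈ 0.0068493)
F(n, I) = (-7/5 + I)/(2*n) (F(n, I) = (I - 7/5)/(n + n) = (-7/5 + I)/((2*n)) = (-7/5 + I)*(1/(2*n)) = (-7/5 + I)/(2*n))
F(Z, 8) - Q = (-7 + 5*8)/(10*(1/146)) - 1*5401 = (1/10)*146*(-7 + 40) - 5401 = (1/10)*146*33 - 5401 = 2409/5 - 5401 = -24596/5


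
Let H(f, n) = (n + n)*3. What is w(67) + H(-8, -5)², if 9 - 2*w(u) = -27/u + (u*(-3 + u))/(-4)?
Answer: 96527/67 ≈ 1440.7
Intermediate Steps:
H(f, n) = 6*n (H(f, n) = (2*n)*3 = 6*n)
w(u) = 9/2 + 27/(2*u) + u*(-3 + u)/8 (w(u) = 9/2 - (-27/u + (u*(-3 + u))/(-4))/2 = 9/2 - (-27/u + (u*(-3 + u))*(-¼))/2 = 9/2 - (-27/u - u*(-3 + u)/4)/2 = 9/2 + (27/(2*u) + u*(-3 + u)/8) = 9/2 + 27/(2*u) + u*(-3 + u)/8)
w(67) + H(-8, -5)² = (⅛)*(108 + 67*(36 + 67² - 3*67))/67 + (6*(-5))² = (⅛)*(1/67)*(108 + 67*(36 + 4489 - 201)) + (-30)² = (⅛)*(1/67)*(108 + 67*4324) + 900 = (⅛)*(1/67)*(108 + 289708) + 900 = (⅛)*(1/67)*289816 + 900 = 36227/67 + 900 = 96527/67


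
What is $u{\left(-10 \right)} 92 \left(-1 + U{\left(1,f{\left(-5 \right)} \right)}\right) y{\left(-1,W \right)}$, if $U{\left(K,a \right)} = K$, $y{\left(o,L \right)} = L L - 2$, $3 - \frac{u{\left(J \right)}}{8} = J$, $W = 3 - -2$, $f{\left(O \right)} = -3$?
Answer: $0$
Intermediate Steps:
$W = 5$ ($W = 3 + 2 = 5$)
$u{\left(J \right)} = 24 - 8 J$
$y{\left(o,L \right)} = -2 + L^{2}$ ($y{\left(o,L \right)} = L^{2} - 2 = -2 + L^{2}$)
$u{\left(-10 \right)} 92 \left(-1 + U{\left(1,f{\left(-5 \right)} \right)}\right) y{\left(-1,W \right)} = \left(24 - -80\right) 92 \left(-1 + 1\right) \left(-2 + 5^{2}\right) = \left(24 + 80\right) 92 \cdot 0 \left(-2 + 25\right) = 104 \cdot 92 \cdot 0 \cdot 23 = 9568 \cdot 0 = 0$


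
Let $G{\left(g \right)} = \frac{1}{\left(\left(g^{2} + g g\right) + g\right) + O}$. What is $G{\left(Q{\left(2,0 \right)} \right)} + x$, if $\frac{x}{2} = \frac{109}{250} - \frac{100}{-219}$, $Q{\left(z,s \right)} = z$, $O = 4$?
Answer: $\frac{711569}{383250} \approx 1.8567$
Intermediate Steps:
$G{\left(g \right)} = \frac{1}{4 + g + 2 g^{2}}$ ($G{\left(g \right)} = \frac{1}{\left(\left(g^{2} + g g\right) + g\right) + 4} = \frac{1}{\left(\left(g^{2} + g^{2}\right) + g\right) + 4} = \frac{1}{\left(2 g^{2} + g\right) + 4} = \frac{1}{\left(g + 2 g^{2}\right) + 4} = \frac{1}{4 + g + 2 g^{2}}$)
$x = \frac{48871}{27375}$ ($x = 2 \left(\frac{109}{250} - \frac{100}{-219}\right) = 2 \left(109 \cdot \frac{1}{250} - - \frac{100}{219}\right) = 2 \left(\frac{109}{250} + \frac{100}{219}\right) = 2 \cdot \frac{48871}{54750} = \frac{48871}{27375} \approx 1.7852$)
$G{\left(Q{\left(2,0 \right)} \right)} + x = \frac{1}{4 + 2 + 2 \cdot 2^{2}} + \frac{48871}{27375} = \frac{1}{4 + 2 + 2 \cdot 4} + \frac{48871}{27375} = \frac{1}{4 + 2 + 8} + \frac{48871}{27375} = \frac{1}{14} + \frac{48871}{27375} = \frac{711569}{383250}$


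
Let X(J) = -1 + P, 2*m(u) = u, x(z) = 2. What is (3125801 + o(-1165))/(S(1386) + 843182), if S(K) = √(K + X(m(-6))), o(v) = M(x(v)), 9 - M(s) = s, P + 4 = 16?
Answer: 2635625041056/710955883727 - 3125808*√1397/710955883727 ≈ 3.7070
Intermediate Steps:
P = 12 (P = -4 + 16 = 12)
m(u) = u/2
M(s) = 9 - s
X(J) = 11 (X(J) = -1 + 12 = 11)
o(v) = 7 (o(v) = 9 - 1*2 = 9 - 2 = 7)
S(K) = √(11 + K) (S(K) = √(K + 11) = √(11 + K))
(3125801 + o(-1165))/(S(1386) + 843182) = (3125801 + 7)/(√(11 + 1386) + 843182) = 3125808/(√1397 + 843182) = 3125808/(843182 + √1397)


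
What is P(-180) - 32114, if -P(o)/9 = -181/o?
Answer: -642461/20 ≈ -32123.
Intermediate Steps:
P(o) = 1629/o (P(o) = -(-1629)/o = 1629/o)
P(-180) - 32114 = 1629/(-180) - 32114 = 1629*(-1/180) - 32114 = -181/20 - 32114 = -642461/20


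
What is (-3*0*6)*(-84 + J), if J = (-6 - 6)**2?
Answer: 0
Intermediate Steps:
J = 144 (J = (-12)**2 = 144)
(-3*0*6)*(-84 + J) = (-3*0*6)*(-84 + 144) = (0*6)*60 = 0*60 = 0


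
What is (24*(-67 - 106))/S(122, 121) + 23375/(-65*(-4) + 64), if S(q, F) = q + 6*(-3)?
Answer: 135719/4212 ≈ 32.222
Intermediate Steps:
S(q, F) = -18 + q (S(q, F) = q - 18 = -18 + q)
(24*(-67 - 106))/S(122, 121) + 23375/(-65*(-4) + 64) = (24*(-67 - 106))/(-18 + 122) + 23375/(-65*(-4) + 64) = (24*(-173))/104 + 23375/(260 + 64) = -4152*1/104 + 23375/324 = -519/13 + 23375*(1/324) = -519/13 + 23375/324 = 135719/4212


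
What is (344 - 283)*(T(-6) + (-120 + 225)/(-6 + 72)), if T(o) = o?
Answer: -5917/22 ≈ -268.95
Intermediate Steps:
(344 - 283)*(T(-6) + (-120 + 225)/(-6 + 72)) = (344 - 283)*(-6 + (-120 + 225)/(-6 + 72)) = 61*(-6 + 105/66) = 61*(-6 + 105*(1/66)) = 61*(-6 + 35/22) = 61*(-97/22) = -5917/22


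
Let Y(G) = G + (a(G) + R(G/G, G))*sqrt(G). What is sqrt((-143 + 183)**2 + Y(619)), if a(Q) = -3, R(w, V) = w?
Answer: sqrt(2219 - 2*sqrt(619)) ≈ 46.575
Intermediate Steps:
Y(G) = G - 2*sqrt(G) (Y(G) = G + (-3 + G/G)*sqrt(G) = G + (-3 + 1)*sqrt(G) = G - 2*sqrt(G))
sqrt((-143 + 183)**2 + Y(619)) = sqrt((-143 + 183)**2 + (619 - 2*sqrt(619))) = sqrt(40**2 + (619 - 2*sqrt(619))) = sqrt(1600 + (619 - 2*sqrt(619))) = sqrt(2219 - 2*sqrt(619))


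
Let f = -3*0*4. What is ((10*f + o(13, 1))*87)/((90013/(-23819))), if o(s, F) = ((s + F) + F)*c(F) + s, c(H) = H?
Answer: -8289012/12859 ≈ -644.61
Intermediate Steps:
o(s, F) = s + F*(s + 2*F) (o(s, F) = ((s + F) + F)*F + s = ((F + s) + F)*F + s = (s + 2*F)*F + s = F*(s + 2*F) + s = s + F*(s + 2*F))
f = 0 (f = 0*4 = 0)
((10*f + o(13, 1))*87)/((90013/(-23819))) = ((10*0 + (13 + 2*1**2 + 1*13))*87)/((90013/(-23819))) = ((0 + (13 + 2*1 + 13))*87)/((90013*(-1/23819))) = ((0 + (13 + 2 + 13))*87)/(-90013/23819) = ((0 + 28)*87)*(-23819/90013) = (28*87)*(-23819/90013) = 2436*(-23819/90013) = -8289012/12859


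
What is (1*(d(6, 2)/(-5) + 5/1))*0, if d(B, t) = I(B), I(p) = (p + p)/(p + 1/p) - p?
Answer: 0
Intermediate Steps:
I(p) = -p + 2*p/(p + 1/p) (I(p) = (2*p)/(p + 1/p) - p = 2*p/(p + 1/p) - p = -p + 2*p/(p + 1/p))
d(B, t) = B*(-1 - B**2 + 2*B)/(1 + B**2)
(1*(d(6, 2)/(-5) + 5/1))*0 = (1*((6*(-1 - 1*6**2 + 2*6)/(1 + 6**2))/(-5) + 5/1))*0 = (1*((6*(-1 - 1*36 + 12)/(1 + 36))*(-1/5) + 5*1))*0 = (1*((6*(-1 - 36 + 12)/37)*(-1/5) + 5))*0 = (1*((6*(1/37)*(-25))*(-1/5) + 5))*0 = (1*(-150/37*(-1/5) + 5))*0 = (1*(30/37 + 5))*0 = (1*(215/37))*0 = (215/37)*0 = 0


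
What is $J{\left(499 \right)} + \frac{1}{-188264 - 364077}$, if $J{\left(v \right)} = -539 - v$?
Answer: $- \frac{573329959}{552341} \approx -1038.0$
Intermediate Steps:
$J{\left(499 \right)} + \frac{1}{-188264 - 364077} = \left(-539 - 499\right) + \frac{1}{-188264 - 364077} = \left(-539 - 499\right) + \frac{1}{-552341} = -1038 - \frac{1}{552341} = - \frac{573329959}{552341}$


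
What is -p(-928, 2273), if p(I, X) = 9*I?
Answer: 8352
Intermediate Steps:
-p(-928, 2273) = -9*(-928) = -1*(-8352) = 8352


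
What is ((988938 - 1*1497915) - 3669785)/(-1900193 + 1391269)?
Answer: 2089381/254462 ≈ 8.2110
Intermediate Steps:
((988938 - 1*1497915) - 3669785)/(-1900193 + 1391269) = ((988938 - 1497915) - 3669785)/(-508924) = (-508977 - 3669785)*(-1/508924) = -4178762*(-1/508924) = 2089381/254462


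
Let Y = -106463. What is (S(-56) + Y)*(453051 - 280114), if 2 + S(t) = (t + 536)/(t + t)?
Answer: -128887352045/7 ≈ -1.8412e+10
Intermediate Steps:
S(t) = -2 + (536 + t)/(2*t) (S(t) = -2 + (t + 536)/(t + t) = -2 + (536 + t)/((2*t)) = -2 + (536 + t)*(1/(2*t)) = -2 + (536 + t)/(2*t))
(S(-56) + Y)*(453051 - 280114) = ((-3/2 + 268/(-56)) - 106463)*(453051 - 280114) = ((-3/2 + 268*(-1/56)) - 106463)*172937 = ((-3/2 - 67/14) - 106463)*172937 = (-44/7 - 106463)*172937 = -745285/7*172937 = -128887352045/7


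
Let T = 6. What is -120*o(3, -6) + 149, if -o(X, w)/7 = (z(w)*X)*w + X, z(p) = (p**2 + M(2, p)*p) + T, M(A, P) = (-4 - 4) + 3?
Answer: -1085971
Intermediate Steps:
M(A, P) = -5 (M(A, P) = -8 + 3 = -5)
z(p) = 6 + p**2 - 5*p (z(p) = (p**2 - 5*p) + 6 = 6 + p**2 - 5*p)
o(X, w) = -7*X - 7*X*w*(6 + w**2 - 5*w) (o(X, w) = -7*(((6 + w**2 - 5*w)*X)*w + X) = -7*((X*(6 + w**2 - 5*w))*w + X) = -7*(X*w*(6 + w**2 - 5*w) + X) = -7*(X + X*w*(6 + w**2 - 5*w)) = -7*X - 7*X*w*(6 + w**2 - 5*w))
-120*o(3, -6) + 149 = -(-840)*3*(1 - 6*(6 + (-6)**2 - 5*(-6))) + 149 = -(-840)*3*(1 - 6*(6 + 36 + 30)) + 149 = -(-840)*3*(1 - 6*72) + 149 = -(-840)*3*(1 - 432) + 149 = -(-840)*3*(-431) + 149 = -120*9051 + 149 = -1086120 + 149 = -1085971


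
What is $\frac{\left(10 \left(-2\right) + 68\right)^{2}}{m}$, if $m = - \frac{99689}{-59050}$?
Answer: $\frac{136051200}{99689} \approx 1364.8$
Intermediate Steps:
$m = \frac{99689}{59050}$ ($m = \left(-99689\right) \left(- \frac{1}{59050}\right) = \frac{99689}{59050} \approx 1.6882$)
$\frac{\left(10 \left(-2\right) + 68\right)^{2}}{m} = \frac{\left(10 \left(-2\right) + 68\right)^{2}}{\frac{99689}{59050}} = \left(-20 + 68\right)^{2} \cdot \frac{59050}{99689} = 48^{2} \cdot \frac{59050}{99689} = 2304 \cdot \frac{59050}{99689} = \frac{136051200}{99689}$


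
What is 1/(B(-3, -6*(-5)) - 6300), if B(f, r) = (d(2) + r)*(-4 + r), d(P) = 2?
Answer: -1/5468 ≈ -0.00018288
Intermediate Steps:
B(f, r) = (-4 + r)*(2 + r) (B(f, r) = (2 + r)*(-4 + r) = (-4 + r)*(2 + r))
1/(B(-3, -6*(-5)) - 6300) = 1/((-8 + (-6*(-5))**2 - (-12)*(-5)) - 6300) = 1/((-8 + 30**2 - 2*30) - 6300) = 1/((-8 + 900 - 60) - 6300) = 1/(832 - 6300) = 1/(-5468) = -1/5468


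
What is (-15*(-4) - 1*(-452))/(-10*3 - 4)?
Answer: -256/17 ≈ -15.059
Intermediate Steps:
(-15*(-4) - 1*(-452))/(-10*3 - 4) = (60 + 452)/(-30 - 4) = 512/(-34) = 512*(-1/34) = -256/17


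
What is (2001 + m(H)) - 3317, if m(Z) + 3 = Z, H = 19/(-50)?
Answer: -65969/50 ≈ -1319.4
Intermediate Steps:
H = -19/50 (H = 19*(-1/50) = -19/50 ≈ -0.38000)
m(Z) = -3 + Z
(2001 + m(H)) - 3317 = (2001 + (-3 - 19/50)) - 3317 = (2001 - 169/50) - 3317 = 99881/50 - 3317 = -65969/50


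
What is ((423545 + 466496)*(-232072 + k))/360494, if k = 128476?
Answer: -46102343718/180247 ≈ -2.5577e+5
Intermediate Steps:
((423545 + 466496)*(-232072 + k))/360494 = ((423545 + 466496)*(-232072 + 128476))/360494 = (890041*(-103596))*(1/360494) = -92204687436*1/360494 = -46102343718/180247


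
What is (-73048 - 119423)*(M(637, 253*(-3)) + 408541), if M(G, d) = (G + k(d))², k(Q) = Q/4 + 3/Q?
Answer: -119960118635143983/1024144 ≈ -1.1713e+11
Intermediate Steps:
k(Q) = 3/Q + Q/4 (k(Q) = Q*(¼) + 3/Q = Q/4 + 3/Q = 3/Q + Q/4)
M(G, d) = (G + 3/d + d/4)² (M(G, d) = (G + (3/d + d/4))² = (G + 3/d + d/4)²)
(-73048 - 119423)*(M(637, 253*(-3)) + 408541) = (-73048 - 119423)*((637 + 3/((253*(-3))) + (253*(-3))/4)² + 408541) = -192471*((637 + 3/(-759) + (¼)*(-759))² + 408541) = -192471*((637 + 3*(-1/759) - 759/4)² + 408541) = -192471*((637 - 1/253 - 759/4)² + 408541) = -192471*((452613/1012)² + 408541) = -192471*(204858527769/1024144 + 408541) = -192471*623263341673/1024144 = -119960118635143983/1024144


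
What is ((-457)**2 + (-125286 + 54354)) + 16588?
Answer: 154505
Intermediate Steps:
((-457)**2 + (-125286 + 54354)) + 16588 = (208849 - 70932) + 16588 = 137917 + 16588 = 154505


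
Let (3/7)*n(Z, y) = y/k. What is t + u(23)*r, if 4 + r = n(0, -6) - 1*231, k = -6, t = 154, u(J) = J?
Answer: -15592/3 ≈ -5197.3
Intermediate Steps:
n(Z, y) = -7*y/18 (n(Z, y) = 7*(y/(-6))/3 = 7*(y*(-⅙))/3 = 7*(-y/6)/3 = -7*y/18)
r = -698/3 (r = -4 + (-7/18*(-6) - 1*231) = -4 + (7/3 - 231) = -4 - 686/3 = -698/3 ≈ -232.67)
t + u(23)*r = 154 + 23*(-698/3) = 154 - 16054/3 = -15592/3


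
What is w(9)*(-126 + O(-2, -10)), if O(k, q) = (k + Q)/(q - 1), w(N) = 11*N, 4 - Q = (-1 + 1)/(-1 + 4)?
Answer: -12492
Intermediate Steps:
Q = 4 (Q = 4 - (-1 + 1)/(-1 + 4) = 4 - 0/3 = 4 - 1*0 = 4 + 0 = 4)
O(k, q) = (4 + k)/(-1 + q) (O(k, q) = (k + 4)/(q - 1) = (4 + k)/(-1 + q))
w(9)*(-126 + O(-2, -10)) = (11*9)*(-126 + (4 - 2)/(-1 - 10)) = 99*(-126 + 2/(-11)) = 99*(-126 - 1/11*2) = 99*(-126 - 2/11) = 99*(-1388/11) = -12492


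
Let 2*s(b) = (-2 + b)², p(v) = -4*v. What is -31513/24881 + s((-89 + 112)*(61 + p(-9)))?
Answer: 123619717495/49762 ≈ 2.4842e+6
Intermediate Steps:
s(b) = (-2 + b)²/2
-31513/24881 + s((-89 + 112)*(61 + p(-9))) = -31513/24881 + (-2 + (-89 + 112)*(61 - 4*(-9)))²/2 = -31513*1/24881 + (-2 + 23*(61 + 36))²/2 = -31513/24881 + (-2 + 23*97)²/2 = -31513/24881 + (-2 + 2231)²/2 = -31513/24881 + (½)*2229² = -31513/24881 + (½)*4968441 = -31513/24881 + 4968441/2 = 123619717495/49762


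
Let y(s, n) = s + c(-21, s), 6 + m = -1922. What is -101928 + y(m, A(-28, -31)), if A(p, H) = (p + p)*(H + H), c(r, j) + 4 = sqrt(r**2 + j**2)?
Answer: -103860 + 5*sqrt(148705) ≈ -1.0193e+5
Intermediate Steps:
m = -1928 (m = -6 - 1922 = -1928)
c(r, j) = -4 + sqrt(j**2 + r**2) (c(r, j) = -4 + sqrt(r**2 + j**2) = -4 + sqrt(j**2 + r**2))
A(p, H) = 4*H*p (A(p, H) = (2*p)*(2*H) = 4*H*p)
y(s, n) = -4 + s + sqrt(441 + s**2) (y(s, n) = s + (-4 + sqrt(s**2 + (-21)**2)) = s + (-4 + sqrt(s**2 + 441)) = s + (-4 + sqrt(441 + s**2)) = -4 + s + sqrt(441 + s**2))
-101928 + y(m, A(-28, -31)) = -101928 + (-4 - 1928 + sqrt(441 + (-1928)**2)) = -101928 + (-4 - 1928 + sqrt(441 + 3717184)) = -101928 + (-4 - 1928 + sqrt(3717625)) = -101928 + (-4 - 1928 + 5*sqrt(148705)) = -101928 + (-1932 + 5*sqrt(148705)) = -103860 + 5*sqrt(148705)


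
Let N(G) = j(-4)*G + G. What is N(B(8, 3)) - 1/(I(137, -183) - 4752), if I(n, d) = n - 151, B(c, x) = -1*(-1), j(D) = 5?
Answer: 28597/4766 ≈ 6.0002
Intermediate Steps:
B(c, x) = 1
I(n, d) = -151 + n
N(G) = 6*G (N(G) = 5*G + G = 6*G)
N(B(8, 3)) - 1/(I(137, -183) - 4752) = 6*1 - 1/((-151 + 137) - 4752) = 6 - 1/(-14 - 4752) = 6 - 1/(-4766) = 6 - 1*(-1/4766) = 6 + 1/4766 = 28597/4766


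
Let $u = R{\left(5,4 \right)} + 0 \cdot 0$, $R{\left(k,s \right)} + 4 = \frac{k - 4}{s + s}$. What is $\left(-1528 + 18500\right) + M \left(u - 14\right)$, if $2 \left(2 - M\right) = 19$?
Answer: $\frac{273697}{16} \approx 17106.0$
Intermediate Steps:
$M = - \frac{15}{2}$ ($M = 2 - \frac{19}{2} = - \frac{15}{2} \approx -7.5$)
$R{\left(k,s \right)} = -4 + \frac{-4 + k}{2 s}$ ($R{\left(k,s \right)} = -4 + \frac{k - 4}{s + s} = -4 + \frac{-4 + k}{2 s}$)
$u = - \frac{31}{8}$ ($u = \frac{-4 + 5 - 32}{2 \cdot 4} + 0 \cdot 0 = \frac{1}{2} \cdot \frac{1}{4} \left(-4 + 5 - 32\right) + 0 = \frac{1}{2} \cdot \frac{1}{4} \left(-31\right) + 0 = - \frac{31}{8} + 0 = - \frac{31}{8} \approx -3.875$)
$\left(-1528 + 18500\right) + M \left(u - 14\right) = \left(-1528 + 18500\right) - \frac{15 \left(- \frac{31}{8} - 14\right)}{2} = 16972 - - \frac{2145}{16} = 16972 + \frac{2145}{16} = \frac{273697}{16}$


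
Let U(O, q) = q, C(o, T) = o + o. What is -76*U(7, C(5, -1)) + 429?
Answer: -331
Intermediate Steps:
C(o, T) = 2*o
-76*U(7, C(5, -1)) + 429 = -152*5 + 429 = -76*10 + 429 = -760 + 429 = -331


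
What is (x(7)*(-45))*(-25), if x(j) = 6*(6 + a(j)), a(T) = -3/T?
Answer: 263250/7 ≈ 37607.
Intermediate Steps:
x(j) = 36 - 18/j (x(j) = 6*(6 - 3/j) = 36 - 18/j)
(x(7)*(-45))*(-25) = ((36 - 18/7)*(-45))*(-25) = ((234/7)*(-45))*(-25) = -10530/7*(-25) = 263250/7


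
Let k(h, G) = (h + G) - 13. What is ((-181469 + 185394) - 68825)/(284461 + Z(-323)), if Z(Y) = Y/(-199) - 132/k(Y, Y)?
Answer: -72127550/316141857 ≈ -0.22815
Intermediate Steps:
k(h, G) = -13 + G + h (k(h, G) = (G + h) - 13 = -13 + G + h)
Z(Y) = -132/(-13 + 2*Y) - Y/199 (Z(Y) = Y/(-199) - 132/(-13 + Y + Y) = Y*(-1/199) - 132/(-13 + 2*Y) = -Y/199 - 132/(-13 + 2*Y) = -132/(-13 + 2*Y) - Y/199)
((-181469 + 185394) - 68825)/(284461 + Z(-323)) = ((-181469 + 185394) - 68825)/(284461 + (-26268 - 1*(-323)*(-13 + 2*(-323)))/(199*(-13 + 2*(-323)))) = (3925 - 68825)/(284461 + (-26268 - 1*(-323)*(-13 - 646))/(199*(-13 - 646))) = -64900/(284461 + (1/199)*(-26268 - 1*(-323)*(-659))/(-659)) = -64900/(284461 + (1/199)*(-1/659)*(-26268 - 212857)) = -64900/(284461 + (1/199)*(-1/659)*(-239125)) = -64900/(284461 + 239125/131141) = -64900/37304739126/131141 = -64900*131141/37304739126 = -72127550/316141857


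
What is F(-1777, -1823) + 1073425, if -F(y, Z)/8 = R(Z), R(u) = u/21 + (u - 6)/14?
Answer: 22578457/21 ≈ 1.0752e+6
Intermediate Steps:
R(u) = -3/7 + 5*u/42 (R(u) = u*(1/21) + (-6 + u)*(1/14) = u/21 + (-3/7 + u/14) = -3/7 + 5*u/42)
F(y, Z) = 24/7 - 20*Z/21 (F(y, Z) = -8*(-3/7 + 5*Z/42) = 24/7 - 20*Z/21)
F(-1777, -1823) + 1073425 = (24/7 - 20/21*(-1823)) + 1073425 = (24/7 + 36460/21) + 1073425 = 36532/21 + 1073425 = 22578457/21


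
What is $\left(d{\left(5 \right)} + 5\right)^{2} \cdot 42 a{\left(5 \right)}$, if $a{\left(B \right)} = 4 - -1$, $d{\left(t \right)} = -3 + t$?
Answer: $10290$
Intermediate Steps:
$a{\left(B \right)} = 5$ ($a{\left(B \right)} = 4 + 1 = 5$)
$\left(d{\left(5 \right)} + 5\right)^{2} \cdot 42 a{\left(5 \right)} = \left(\left(-3 + 5\right) + 5\right)^{2} \cdot 42 \cdot 5 = \left(2 + 5\right)^{2} \cdot 42 \cdot 5 = 7^{2} \cdot 42 \cdot 5 = 49 \cdot 42 \cdot 5 = 2058 \cdot 5 = 10290$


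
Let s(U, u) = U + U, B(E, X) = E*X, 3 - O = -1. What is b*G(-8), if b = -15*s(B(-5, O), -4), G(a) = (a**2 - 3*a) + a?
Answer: 48000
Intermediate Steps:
O = 4 (O = 3 - 1*(-1) = 3 + 1 = 4)
G(a) = a**2 - 2*a
s(U, u) = 2*U
b = 600 (b = -30*(-5*4) = -30*(-20) = -15*(-40) = 600)
b*G(-8) = 600*(-8*(-2 - 8)) = 600*(-8*(-10)) = 600*80 = 48000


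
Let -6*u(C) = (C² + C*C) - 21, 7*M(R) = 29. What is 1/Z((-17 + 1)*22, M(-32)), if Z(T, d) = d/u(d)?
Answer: -653/1218 ≈ -0.53613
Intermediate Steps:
M(R) = 29/7 (M(R) = (⅐)*29 = 29/7)
u(C) = 7/2 - C²/3 (u(C) = -((C² + C*C) - 21)/6 = -((C² + C²) - 21)/6 = -(2*C² - 21)/6 = -(-21 + 2*C²)/6 = 7/2 - C²/3)
Z(T, d) = d/(7/2 - d²/3)
1/Z((-17 + 1)*22, M(-32)) = 1/(-6*29/7/(-21 + 2*(29/7)²)) = 1/(-6*29/7/(-21 + 2*(841/49))) = 1/(-6*29/7/(-21 + 1682/49)) = 1/(-6*29/7/653/49) = 1/(-6*29/7*49/653) = 1/(-1218/653) = -653/1218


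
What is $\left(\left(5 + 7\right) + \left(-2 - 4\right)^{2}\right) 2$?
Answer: $96$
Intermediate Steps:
$\left(\left(5 + 7\right) + \left(-2 - 4\right)^{2}\right) 2 = \left(12 + \left(-6\right)^{2}\right) 2 = \left(12 + 36\right) 2 = 48 \cdot 2 = 96$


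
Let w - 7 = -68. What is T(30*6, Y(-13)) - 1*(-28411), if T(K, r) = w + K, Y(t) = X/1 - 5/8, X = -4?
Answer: 28530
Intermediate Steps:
w = -61 (w = 7 - 68 = -61)
Y(t) = -37/8 (Y(t) = -4/1 - 5/8 = -4*1 - 5*1/8 = -4 - 5/8 = -37/8)
T(K, r) = -61 + K
T(30*6, Y(-13)) - 1*(-28411) = (-61 + 30*6) - 1*(-28411) = (-61 + 180) + 28411 = 119 + 28411 = 28530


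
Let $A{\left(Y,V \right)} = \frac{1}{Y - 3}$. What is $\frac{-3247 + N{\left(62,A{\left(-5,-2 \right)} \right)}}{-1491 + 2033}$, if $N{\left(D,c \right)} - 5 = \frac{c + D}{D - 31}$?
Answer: $- \frac{803521}{134416} \approx -5.9779$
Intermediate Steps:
$A{\left(Y,V \right)} = \frac{1}{-3 + Y}$
$N{\left(D,c \right)} = 5 + \frac{D + c}{-31 + D}$ ($N{\left(D,c \right)} = 5 + \frac{c + D}{D - 31} = 5 + \frac{D + c}{-31 + D}$)
$\frac{-3247 + N{\left(62,A{\left(-5,-2 \right)} \right)}}{-1491 + 2033} = \frac{-3247 + \frac{-155 + \frac{1}{-3 - 5} + 6 \cdot 62}{-31 + 62}}{-1491 + 2033} = \frac{-3247 + \frac{-155 + \frac{1}{-8} + 372}{31}}{542} = \left(-3247 + \frac{-155 - \frac{1}{8} + 372}{31}\right) \frac{1}{542} = \left(-3247 + \frac{1}{31} \cdot \frac{1735}{8}\right) \frac{1}{542} = \left(-3247 + \frac{1735}{248}\right) \frac{1}{542} = \left(- \frac{803521}{248}\right) \frac{1}{542} = - \frac{803521}{134416}$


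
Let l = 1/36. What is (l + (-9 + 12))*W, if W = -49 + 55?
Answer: 109/6 ≈ 18.167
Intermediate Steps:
l = 1/36 ≈ 0.027778
W = 6
(l + (-9 + 12))*W = (1/36 + (-9 + 12))*6 = (1/36 + 3)*6 = (109/36)*6 = 109/6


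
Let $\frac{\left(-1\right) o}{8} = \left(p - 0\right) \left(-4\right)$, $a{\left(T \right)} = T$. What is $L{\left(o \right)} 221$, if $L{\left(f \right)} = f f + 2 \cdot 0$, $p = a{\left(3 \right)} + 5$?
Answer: $14483456$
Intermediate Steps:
$p = 8$ ($p = 3 + 5 = 8$)
$o = 256$ ($o = - 8 \left(8 - 0\right) \left(-4\right) = - 8 \left(8 + 0\right) \left(-4\right) = - 8 \cdot 8 \left(-4\right) = \left(-8\right) \left(-32\right) = 256$)
$L{\left(f \right)} = f^{2}$ ($L{\left(f \right)} = f^{2} + 0 = f^{2}$)
$L{\left(o \right)} 221 = 256^{2} \cdot 221 = 65536 \cdot 221 = 14483456$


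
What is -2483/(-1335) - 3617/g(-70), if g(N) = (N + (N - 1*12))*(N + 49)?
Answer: 1032347/1420440 ≈ 0.72678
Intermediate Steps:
g(N) = (-12 + 2*N)*(49 + N) (g(N) = (N + (N - 12))*(49 + N) = (N + (-12 + N))*(49 + N) = (-12 + 2*N)*(49 + N))
-2483/(-1335) - 3617/g(-70) = -2483/(-1335) - 3617/(-588 + 2*(-70)**2 + 86*(-70)) = -2483*(-1/1335) - 3617/(-588 + 2*4900 - 6020) = 2483/1335 - 3617/(-588 + 9800 - 6020) = 2483/1335 - 3617/3192 = 1032347/1420440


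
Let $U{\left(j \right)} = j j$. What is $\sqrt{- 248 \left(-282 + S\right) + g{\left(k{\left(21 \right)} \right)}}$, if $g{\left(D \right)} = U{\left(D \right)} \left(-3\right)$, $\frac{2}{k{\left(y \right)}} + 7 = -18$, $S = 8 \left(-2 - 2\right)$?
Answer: $\frac{2 \sqrt{12167497}}{25} \approx 279.06$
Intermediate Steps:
$U{\left(j \right)} = j^{2}$
$S = -32$ ($S = 8 \left(-4\right) = -32$)
$k{\left(y \right)} = - \frac{2}{25}$ ($k{\left(y \right)} = \frac{2}{-7 - 18} = \frac{2}{-25} = 2 \left(- \frac{1}{25}\right) = - \frac{2}{25}$)
$g{\left(D \right)} = - 3 D^{2}$ ($g{\left(D \right)} = D^{2} \left(-3\right) = - 3 D^{2}$)
$\sqrt{- 248 \left(-282 + S\right) + g{\left(k{\left(21 \right)} \right)}} = \sqrt{- 248 \left(-282 - 32\right) - 3 \left(- \frac{2}{25}\right)^{2}} = \sqrt{\left(-248\right) \left(-314\right) - \frac{12}{625}} = \sqrt{77872 - \frac{12}{625}} = \sqrt{\frac{48669988}{625}} = \frac{2 \sqrt{12167497}}{25}$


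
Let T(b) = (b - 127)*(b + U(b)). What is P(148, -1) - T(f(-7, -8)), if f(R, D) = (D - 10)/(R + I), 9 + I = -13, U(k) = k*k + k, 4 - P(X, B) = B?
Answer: 5135665/24389 ≈ 210.57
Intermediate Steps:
P(X, B) = 4 - B
U(k) = k + k**2 (U(k) = k**2 + k = k + k**2)
I = -22 (I = -9 - 13 = -22)
f(R, D) = (-10 + D)/(-22 + R) (f(R, D) = (D - 10)/(R - 22) = (-10 + D)/(-22 + R))
T(b) = (-127 + b)*(b + b*(1 + b)) (T(b) = (b - 127)*(b + b*(1 + b)) = (-127 + b)*(b + b*(1 + b)))
P(148, -1) - T(f(-7, -8)) = (4 - 1*(-1)) - (-10 - 8)/(-22 - 7)*(-254 + ((-10 - 8)/(-22 - 7))**2 - 125*(-10 - 8)/(-22 - 7)) = (4 + 1) - -18/(-29)*(-254 + (-18/(-29))**2 - 125*(-18)/(-29)) = 5 - (-1/29*(-18))*(-254 + (-1/29*(-18))**2 - (-125)*(-18)/29) = 5 - 18*(-254 + (18/29)**2 - 125*18/29)/29 = 5 - 18*(-254 + 324/841 - 2250/29)/29 = 5 - 18*(-278540)/(29*841) = 5 - 1*(-5013720/24389) = 5 + 5013720/24389 = 5135665/24389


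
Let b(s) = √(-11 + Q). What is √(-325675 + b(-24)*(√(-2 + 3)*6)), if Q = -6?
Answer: √(-325675 + 6*I*√17) ≈ 0.022 + 570.68*I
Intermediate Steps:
b(s) = I*√17 (b(s) = √(-11 - 6) = √(-17) = I*√17)
√(-325675 + b(-24)*(√(-2 + 3)*6)) = √(-325675 + (I*√17)*(√(-2 + 3)*6)) = √(-325675 + (I*√17)*(√1*6)) = √(-325675 + (I*√17)*(1*6)) = √(-325675 + (I*√17)*6) = √(-325675 + 6*I*√17)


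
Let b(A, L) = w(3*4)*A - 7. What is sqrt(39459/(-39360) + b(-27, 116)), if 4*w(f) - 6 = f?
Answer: I*sqrt(348309965)/1640 ≈ 11.38*I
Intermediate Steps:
w(f) = 3/2 + f/4
b(A, L) = -7 + 9*A/2 (b(A, L) = (3/2 + (3*4)/4)*A - 7 = (3/2 + (1/4)*12)*A - 7 = (3/2 + 3)*A - 7 = 9*A/2 - 7 = -7 + 9*A/2)
sqrt(39459/(-39360) + b(-27, 116)) = sqrt(39459/(-39360) + (-7 + (9/2)*(-27))) = sqrt(39459*(-1/39360) + (-7 - 243/2)) = sqrt(-13153/13120 - 257/2) = sqrt(-1699073/13120) = I*sqrt(348309965)/1640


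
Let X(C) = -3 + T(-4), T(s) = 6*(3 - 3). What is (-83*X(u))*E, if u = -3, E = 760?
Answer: 189240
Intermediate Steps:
T(s) = 0 (T(s) = 6*0 = 0)
X(C) = -3 (X(C) = -3 + 0 = -3)
(-83*X(u))*E = -83*(-3)*760 = 249*760 = 189240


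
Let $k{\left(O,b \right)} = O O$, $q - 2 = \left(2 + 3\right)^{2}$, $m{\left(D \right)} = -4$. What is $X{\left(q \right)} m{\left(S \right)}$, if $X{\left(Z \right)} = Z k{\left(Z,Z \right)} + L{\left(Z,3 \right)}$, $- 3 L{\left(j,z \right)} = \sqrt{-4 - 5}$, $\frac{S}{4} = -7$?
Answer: $-78732 + 4 i \approx -78732.0 + 4.0 i$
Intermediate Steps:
$S = -28$ ($S = 4 \left(-7\right) = -28$)
$q = 27$ ($q = 2 + \left(2 + 3\right)^{2} = 2 + 5^{2} = 2 + 25 = 27$)
$k{\left(O,b \right)} = O^{2}$
$L{\left(j,z \right)} = - i$ ($L{\left(j,z \right)} = - \frac{\sqrt{-4 - 5}}{3} = - \frac{\sqrt{-9}}{3} = - \frac{3 i}{3} = - i$)
$X{\left(Z \right)} = Z^{3} - i$ ($X{\left(Z \right)} = Z Z^{2} - i = Z^{3} - i$)
$X{\left(q \right)} m{\left(S \right)} = \left(27^{3} - i\right) \left(-4\right) = \left(19683 - i\right) \left(-4\right) = -78732 + 4 i$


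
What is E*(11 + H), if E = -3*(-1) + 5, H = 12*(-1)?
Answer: -8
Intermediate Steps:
H = -12
E = 8 (E = 3 + 5 = 8)
E*(11 + H) = 8*(11 - 12) = 8*(-1) = -8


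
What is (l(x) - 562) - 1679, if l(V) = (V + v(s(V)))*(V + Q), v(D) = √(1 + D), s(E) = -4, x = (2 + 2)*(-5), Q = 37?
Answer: -2581 + 17*I*√3 ≈ -2581.0 + 29.445*I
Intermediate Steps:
x = -20 (x = 4*(-5) = -20)
l(V) = (37 + V)*(V + I*√3) (l(V) = (V + √(1 - 4))*(V + 37) = (V + √(-3))*(37 + V) = (V + I*√3)*(37 + V) = (37 + V)*(V + I*√3))
(l(x) - 562) - 1679 = (((-20)² + 37*(-20) + 37*I*√3 + I*(-20)*√3) - 562) - 1679 = ((400 - 740 + 37*I*√3 - 20*I*√3) - 562) - 1679 = ((-340 + 17*I*√3) - 562) - 1679 = (-902 + 17*I*√3) - 1679 = -2581 + 17*I*√3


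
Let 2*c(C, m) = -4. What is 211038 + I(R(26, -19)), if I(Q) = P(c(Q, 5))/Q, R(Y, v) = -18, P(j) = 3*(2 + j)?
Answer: 211038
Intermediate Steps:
c(C, m) = -2 (c(C, m) = (1/2)*(-4) = -2)
P(j) = 6 + 3*j
I(Q) = 0 (I(Q) = (6 + 3*(-2))/Q = (6 - 6)/Q = 0/Q = 0)
211038 + I(R(26, -19)) = 211038 + 0 = 211038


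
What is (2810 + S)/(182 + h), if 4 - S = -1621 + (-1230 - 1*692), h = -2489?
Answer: -2119/769 ≈ -2.7555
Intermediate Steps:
S = 3547 (S = 4 - (-1621 + (-1230 - 1*692)) = 4 - (-1621 + (-1230 - 692)) = 4 - (-1621 - 1922) = 4 - 1*(-3543) = 4 + 3543 = 3547)
(2810 + S)/(182 + h) = (2810 + 3547)/(182 - 2489) = 6357/(-2307) = 6357*(-1/2307) = -2119/769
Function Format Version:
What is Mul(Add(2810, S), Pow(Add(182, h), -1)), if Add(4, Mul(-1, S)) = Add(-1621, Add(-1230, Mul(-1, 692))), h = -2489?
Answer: Rational(-2119, 769) ≈ -2.7555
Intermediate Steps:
S = 3547 (S = Add(4, Mul(-1, Add(-1621, Add(-1230, Mul(-1, 692))))) = Add(4, Mul(-1, Add(-1621, Add(-1230, -692)))) = Add(4, Mul(-1, Add(-1621, -1922))) = Add(4, Mul(-1, -3543)) = Add(4, 3543) = 3547)
Mul(Add(2810, S), Pow(Add(182, h), -1)) = Mul(Add(2810, 3547), Pow(Add(182, -2489), -1)) = Mul(6357, Pow(-2307, -1)) = Mul(6357, Rational(-1, 2307)) = Rational(-2119, 769)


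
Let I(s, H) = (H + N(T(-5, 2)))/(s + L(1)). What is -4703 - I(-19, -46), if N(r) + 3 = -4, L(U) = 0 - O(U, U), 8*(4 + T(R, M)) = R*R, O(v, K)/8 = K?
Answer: -127034/27 ≈ -4705.0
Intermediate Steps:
O(v, K) = 8*K
T(R, M) = -4 + R²/8 (T(R, M) = -4 + (R*R)/8 = -4 + R²/8)
L(U) = -8*U (L(U) = 0 - 8*U = -8*U)
N(r) = -7 (N(r) = -3 - 4 = -7)
I(s, H) = (-7 + H)/(-8 + s) (I(s, H) = (H - 7)/(s - 8*1) = (-7 + H)/(s - 8) = (-7 + H)/(-8 + s))
-4703 - I(-19, -46) = -4703 - (-7 - 46)/(-8 - 19) = -4703 - (-53)/(-27) = -4703 - (-1)*(-53)/27 = -4703 - 1*53/27 = -4703 - 53/27 = -127034/27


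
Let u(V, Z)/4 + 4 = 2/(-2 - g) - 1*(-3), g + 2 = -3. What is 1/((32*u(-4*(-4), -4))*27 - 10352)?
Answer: -1/11504 ≈ -8.6926e-5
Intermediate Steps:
g = -5 (g = -2 - 3 = -5)
u(V, Z) = -4/3 (u(V, Z) = -16 + 4*(2/(-2 - 1*(-5)) - 1*(-3)) = -16 + 4*(2/(-2 + 5) + 3) = -16 + 4*(2/3 + 3) = -16 + 4*(2*(⅓) + 3) = -16 + 4*(⅔ + 3) = -16 + 4*(11/3) = -16 + 44/3 = -4/3)
1/((32*u(-4*(-4), -4))*27 - 10352) = 1/((32*(-4/3))*27 - 10352) = 1/(-128/3*27 - 10352) = 1/(-1152 - 10352) = 1/(-11504) = -1/11504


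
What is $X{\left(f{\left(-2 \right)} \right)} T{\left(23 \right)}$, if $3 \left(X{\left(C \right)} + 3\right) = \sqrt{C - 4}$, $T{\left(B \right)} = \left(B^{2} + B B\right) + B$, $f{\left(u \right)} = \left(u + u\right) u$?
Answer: $- \frac{7567}{3} \approx -2522.3$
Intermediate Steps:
$f{\left(u \right)} = 2 u^{2}$ ($f{\left(u \right)} = 2 u u = 2 u^{2}$)
$T{\left(B \right)} = B + 2 B^{2}$ ($T{\left(B \right)} = \left(B^{2} + B^{2}\right) + B = 2 B^{2} + B = B + 2 B^{2}$)
$X{\left(C \right)} = -3 + \frac{\sqrt{-4 + C}}{3}$ ($X{\left(C \right)} = -3 + \frac{\sqrt{C - 4}}{3} = -3 + \frac{\sqrt{-4 + C}}{3}$)
$X{\left(f{\left(-2 \right)} \right)} T{\left(23 \right)} = \left(-3 + \frac{\sqrt{-4 + 2 \left(-2\right)^{2}}}{3}\right) 23 \left(1 + 2 \cdot 23\right) = \left(-3 + \frac{\sqrt{-4 + 2 \cdot 4}}{3}\right) 23 \left(1 + 46\right) = \left(-3 + \frac{\sqrt{-4 + 8}}{3}\right) 23 \cdot 47 = \left(-3 + \frac{\sqrt{4}}{3}\right) 1081 = \left(-3 + \frac{1}{3} \cdot 2\right) 1081 = \left(-3 + \frac{2}{3}\right) 1081 = \left(- \frac{7}{3}\right) 1081 = - \frac{7567}{3}$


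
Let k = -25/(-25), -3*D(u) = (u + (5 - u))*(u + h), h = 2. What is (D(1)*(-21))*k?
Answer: 105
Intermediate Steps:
D(u) = -10/3 - 5*u/3 (D(u) = -(u + (5 - u))*(u + 2)/3 = -5*(2 + u)/3 = -(10 + 5*u)/3 = -10/3 - 5*u/3)
k = 1 (k = -25*(-1/25) = 1)
(D(1)*(-21))*k = ((-10/3 - 5/3*1)*(-21))*1 = ((-10/3 - 5/3)*(-21))*1 = -5*(-21)*1 = 105*1 = 105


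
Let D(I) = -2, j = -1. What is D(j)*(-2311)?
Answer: 4622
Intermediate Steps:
D(j)*(-2311) = -2*(-2311) = 4622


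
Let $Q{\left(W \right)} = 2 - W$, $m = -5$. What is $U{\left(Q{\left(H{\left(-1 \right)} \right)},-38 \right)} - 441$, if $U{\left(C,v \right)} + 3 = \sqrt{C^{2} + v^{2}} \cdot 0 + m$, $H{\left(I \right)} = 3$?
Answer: $-449$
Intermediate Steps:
$U{\left(C,v \right)} = -8$ ($U{\left(C,v \right)} = -3 + \left(\sqrt{C^{2} + v^{2}} \cdot 0 - 5\right) = -3 + \left(0 - 5\right) = -3 - 5 = -8$)
$U{\left(Q{\left(H{\left(-1 \right)} \right)},-38 \right)} - 441 = -8 - 441 = -449$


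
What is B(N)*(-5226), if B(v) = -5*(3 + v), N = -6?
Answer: -78390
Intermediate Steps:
B(v) = -15 - 5*v
B(N)*(-5226) = (-15 - 5*(-6))*(-5226) = (-15 + 30)*(-5226) = 15*(-5226) = -78390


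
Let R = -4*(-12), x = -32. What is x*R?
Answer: -1536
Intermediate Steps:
R = 48
x*R = -32*48 = -1536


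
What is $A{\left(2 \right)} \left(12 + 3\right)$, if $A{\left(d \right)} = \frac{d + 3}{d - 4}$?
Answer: $- \frac{75}{2} \approx -37.5$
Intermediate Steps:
$A{\left(d \right)} = \frac{3 + d}{-4 + d}$
$A{\left(2 \right)} \left(12 + 3\right) = \frac{3 + 2}{-4 + 2} \left(12 + 3\right) = \frac{1}{-2} \cdot 5 \cdot 15 = \left(- \frac{1}{2}\right) 5 \cdot 15 = \left(- \frac{5}{2}\right) 15 = - \frac{75}{2}$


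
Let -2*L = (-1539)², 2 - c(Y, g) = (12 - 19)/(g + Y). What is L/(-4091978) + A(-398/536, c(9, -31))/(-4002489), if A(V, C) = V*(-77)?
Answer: 158781814744519/548666247263607 ≈ 0.28940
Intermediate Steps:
c(Y, g) = 2 + 7/(Y + g) (c(Y, g) = 2 - (12 - 19)/(g + Y) = 2 - (-7)/(Y + g) = 2 + 7/(Y + g))
A(V, C) = -77*V
L = -2368521/2 (L = -½*(-1539)² = -½*2368521 = -2368521/2 ≈ -1.1843e+6)
L/(-4091978) + A(-398/536, c(9, -31))/(-4002489) = -2368521/2/(-4091978) - (-30646)/536/(-4002489) = -2368521/2*(-1/4091978) - (-30646)/536*(-1/4002489) = 2368521/8183956 - 77*(-199/268)*(-1/4002489) = 2368521/8183956 + (15323/268)*(-1/4002489) = 2368521/8183956 - 15323/1072667052 = 158781814744519/548666247263607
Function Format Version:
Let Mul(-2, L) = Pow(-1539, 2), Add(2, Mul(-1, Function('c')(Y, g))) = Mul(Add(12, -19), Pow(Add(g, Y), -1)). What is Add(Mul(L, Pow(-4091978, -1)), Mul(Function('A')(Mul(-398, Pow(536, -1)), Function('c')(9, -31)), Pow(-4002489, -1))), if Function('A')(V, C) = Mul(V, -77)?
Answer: Rational(158781814744519, 548666247263607) ≈ 0.28940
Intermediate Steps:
Function('c')(Y, g) = Add(2, Mul(7, Pow(Add(Y, g), -1))) (Function('c')(Y, g) = Add(2, Mul(-1, Mul(Add(12, -19), Pow(Add(g, Y), -1)))) = Add(2, Mul(-1, Mul(-7, Pow(Add(Y, g), -1)))) = Add(2, Mul(7, Pow(Add(Y, g), -1))))
Function('A')(V, C) = Mul(-77, V)
L = Rational(-2368521, 2) (L = Mul(Rational(-1, 2), Pow(-1539, 2)) = Mul(Rational(-1, 2), 2368521) = Rational(-2368521, 2) ≈ -1.1843e+6)
Add(Mul(L, Pow(-4091978, -1)), Mul(Function('A')(Mul(-398, Pow(536, -1)), Function('c')(9, -31)), Pow(-4002489, -1))) = Add(Mul(Rational(-2368521, 2), Pow(-4091978, -1)), Mul(Mul(-77, Mul(-398, Pow(536, -1))), Pow(-4002489, -1))) = Add(Mul(Rational(-2368521, 2), Rational(-1, 4091978)), Mul(Mul(-77, Mul(-398, Rational(1, 536))), Rational(-1, 4002489))) = Add(Rational(2368521, 8183956), Mul(Mul(-77, Rational(-199, 268)), Rational(-1, 4002489))) = Add(Rational(2368521, 8183956), Mul(Rational(15323, 268), Rational(-1, 4002489))) = Add(Rational(2368521, 8183956), Rational(-15323, 1072667052)) = Rational(158781814744519, 548666247263607)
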